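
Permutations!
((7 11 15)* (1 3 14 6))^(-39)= ((1 3 14 6)(7 11 15))^(-39)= (15)(1 3 14 6)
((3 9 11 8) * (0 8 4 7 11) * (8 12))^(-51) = ((0 12 8 3 9)(4 7 11))^(-51) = (0 9 3 8 12)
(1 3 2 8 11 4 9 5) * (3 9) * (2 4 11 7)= (11)(1 9 5)(2 8 7)(3 4)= [0, 9, 8, 4, 3, 1, 6, 2, 7, 5, 10, 11]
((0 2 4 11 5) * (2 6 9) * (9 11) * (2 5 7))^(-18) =((0 6 11 7 2 4 9 5))^(-18) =(0 9 2 11)(4 7 6 5)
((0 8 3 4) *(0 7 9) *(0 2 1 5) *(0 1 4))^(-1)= ((0 8 3)(1 5)(2 4 7 9))^(-1)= (0 3 8)(1 5)(2 9 7 4)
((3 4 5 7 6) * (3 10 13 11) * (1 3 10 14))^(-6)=((1 3 4 5 7 6 14)(10 13 11))^(-6)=(1 3 4 5 7 6 14)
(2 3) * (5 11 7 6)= (2 3)(5 11 7 6)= [0, 1, 3, 2, 4, 11, 5, 6, 8, 9, 10, 7]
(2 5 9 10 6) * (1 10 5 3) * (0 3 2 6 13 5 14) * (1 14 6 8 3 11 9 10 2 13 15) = (0 11 9 6 8 3 14)(1 2 13 5 10 15) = [11, 2, 13, 14, 4, 10, 8, 7, 3, 6, 15, 9, 12, 5, 0, 1]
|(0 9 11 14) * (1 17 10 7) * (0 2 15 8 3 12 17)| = 13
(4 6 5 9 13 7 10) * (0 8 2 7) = [8, 1, 7, 3, 6, 9, 5, 10, 2, 13, 4, 11, 12, 0] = (0 8 2 7 10 4 6 5 9 13)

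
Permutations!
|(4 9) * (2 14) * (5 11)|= |(2 14)(4 9)(5 11)|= 2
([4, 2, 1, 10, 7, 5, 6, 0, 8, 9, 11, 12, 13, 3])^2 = (0 7 4)(3 11 13 10 12)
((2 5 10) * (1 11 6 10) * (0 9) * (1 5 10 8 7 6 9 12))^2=(0 1 9 12 11)(6 7 8)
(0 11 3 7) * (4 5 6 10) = (0 11 3 7)(4 5 6 10) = [11, 1, 2, 7, 5, 6, 10, 0, 8, 9, 4, 3]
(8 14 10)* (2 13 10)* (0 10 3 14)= (0 10 8)(2 13 3 14)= [10, 1, 13, 14, 4, 5, 6, 7, 0, 9, 8, 11, 12, 3, 2]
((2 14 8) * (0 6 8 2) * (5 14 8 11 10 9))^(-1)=((0 6 11 10 9 5 14 2 8))^(-1)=(0 8 2 14 5 9 10 11 6)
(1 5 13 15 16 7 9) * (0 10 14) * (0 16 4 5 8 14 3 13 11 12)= (0 10 3 13 15 4 5 11 12)(1 8 14 16 7 9)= [10, 8, 2, 13, 5, 11, 6, 9, 14, 1, 3, 12, 0, 15, 16, 4, 7]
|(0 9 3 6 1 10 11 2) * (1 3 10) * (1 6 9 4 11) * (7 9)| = 12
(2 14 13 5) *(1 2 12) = (1 2 14 13 5 12) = [0, 2, 14, 3, 4, 12, 6, 7, 8, 9, 10, 11, 1, 5, 13]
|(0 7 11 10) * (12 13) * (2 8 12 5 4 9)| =|(0 7 11 10)(2 8 12 13 5 4 9)| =28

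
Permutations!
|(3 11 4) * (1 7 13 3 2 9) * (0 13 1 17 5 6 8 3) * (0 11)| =|(0 13 11 4 2 9 17 5 6 8 3)(1 7)| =22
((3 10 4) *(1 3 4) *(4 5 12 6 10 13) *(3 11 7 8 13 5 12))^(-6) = (1 8 12)(4 10 7)(6 11 13)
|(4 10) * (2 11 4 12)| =|(2 11 4 10 12)| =5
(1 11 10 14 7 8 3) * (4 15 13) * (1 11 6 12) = [0, 6, 2, 11, 15, 5, 12, 8, 3, 9, 14, 10, 1, 4, 7, 13] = (1 6 12)(3 11 10 14 7 8)(4 15 13)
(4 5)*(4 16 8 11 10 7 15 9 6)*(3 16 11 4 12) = (3 16 8 4 5 11 10 7 15 9 6 12) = [0, 1, 2, 16, 5, 11, 12, 15, 4, 6, 7, 10, 3, 13, 14, 9, 8]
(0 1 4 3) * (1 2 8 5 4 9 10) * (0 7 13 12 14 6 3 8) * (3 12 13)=(0 2)(1 9 10)(3 7)(4 8 5)(6 12 14)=[2, 9, 0, 7, 8, 4, 12, 3, 5, 10, 1, 11, 14, 13, 6]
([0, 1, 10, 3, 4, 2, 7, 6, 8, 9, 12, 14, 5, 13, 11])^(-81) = [0, 1, 5, 3, 4, 12, 7, 6, 8, 9, 2, 14, 10, 13, 11]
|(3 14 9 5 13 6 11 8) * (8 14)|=6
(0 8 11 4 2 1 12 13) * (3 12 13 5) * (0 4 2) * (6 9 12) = (0 8 11 2 1 13 4)(3 6 9 12 5) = [8, 13, 1, 6, 0, 3, 9, 7, 11, 12, 10, 2, 5, 4]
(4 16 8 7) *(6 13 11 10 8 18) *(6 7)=(4 16 18 7)(6 13 11 10 8)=[0, 1, 2, 3, 16, 5, 13, 4, 6, 9, 8, 10, 12, 11, 14, 15, 18, 17, 7]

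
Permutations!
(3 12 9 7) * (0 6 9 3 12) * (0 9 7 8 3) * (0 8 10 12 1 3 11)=(0 6 7 1 3 9 10 12 8 11)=[6, 3, 2, 9, 4, 5, 7, 1, 11, 10, 12, 0, 8]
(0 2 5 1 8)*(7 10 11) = (0 2 5 1 8)(7 10 11) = [2, 8, 5, 3, 4, 1, 6, 10, 0, 9, 11, 7]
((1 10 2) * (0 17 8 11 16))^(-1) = ((0 17 8 11 16)(1 10 2))^(-1) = (0 16 11 8 17)(1 2 10)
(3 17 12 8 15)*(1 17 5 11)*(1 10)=(1 17 12 8 15 3 5 11 10)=[0, 17, 2, 5, 4, 11, 6, 7, 15, 9, 1, 10, 8, 13, 14, 3, 16, 12]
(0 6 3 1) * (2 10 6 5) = (0 5 2 10 6 3 1) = [5, 0, 10, 1, 4, 2, 3, 7, 8, 9, 6]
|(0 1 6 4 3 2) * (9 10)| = 6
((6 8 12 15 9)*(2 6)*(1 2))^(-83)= (1 2 6 8 12 15 9)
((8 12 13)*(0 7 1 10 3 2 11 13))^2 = ((0 7 1 10 3 2 11 13 8 12))^2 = (0 1 3 11 8)(2 13 12 7 10)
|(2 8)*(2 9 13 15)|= 5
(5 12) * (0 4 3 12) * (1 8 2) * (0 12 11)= [4, 8, 1, 11, 3, 12, 6, 7, 2, 9, 10, 0, 5]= (0 4 3 11)(1 8 2)(5 12)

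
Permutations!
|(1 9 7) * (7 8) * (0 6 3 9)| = 7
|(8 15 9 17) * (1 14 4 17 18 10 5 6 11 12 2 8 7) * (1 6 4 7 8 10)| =15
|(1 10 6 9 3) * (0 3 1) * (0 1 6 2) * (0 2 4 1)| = 6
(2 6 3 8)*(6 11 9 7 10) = (2 11 9 7 10 6 3 8) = [0, 1, 11, 8, 4, 5, 3, 10, 2, 7, 6, 9]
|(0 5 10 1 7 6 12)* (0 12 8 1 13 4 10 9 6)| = |(0 5 9 6 8 1 7)(4 10 13)| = 21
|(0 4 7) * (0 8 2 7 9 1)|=|(0 4 9 1)(2 7 8)|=12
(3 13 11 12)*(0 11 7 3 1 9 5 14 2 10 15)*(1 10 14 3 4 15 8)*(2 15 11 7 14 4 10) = [7, 9, 4, 13, 11, 3, 6, 10, 1, 5, 8, 12, 2, 14, 15, 0] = (0 7 10 8 1 9 5 3 13 14 15)(2 4 11 12)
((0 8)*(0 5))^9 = (8)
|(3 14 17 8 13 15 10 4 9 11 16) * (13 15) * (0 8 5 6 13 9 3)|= 14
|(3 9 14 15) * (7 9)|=|(3 7 9 14 15)|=5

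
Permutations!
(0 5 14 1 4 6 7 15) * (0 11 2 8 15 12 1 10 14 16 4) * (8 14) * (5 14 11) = [14, 0, 11, 3, 6, 16, 7, 12, 15, 9, 8, 2, 1, 13, 10, 5, 4] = (0 14 10 8 15 5 16 4 6 7 12 1)(2 11)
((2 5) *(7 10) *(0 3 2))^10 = ((0 3 2 5)(7 10))^10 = (10)(0 2)(3 5)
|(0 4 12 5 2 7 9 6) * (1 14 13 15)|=|(0 4 12 5 2 7 9 6)(1 14 13 15)|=8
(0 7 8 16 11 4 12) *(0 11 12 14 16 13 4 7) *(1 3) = (1 3)(4 14 16 12 11 7 8 13) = [0, 3, 2, 1, 14, 5, 6, 8, 13, 9, 10, 7, 11, 4, 16, 15, 12]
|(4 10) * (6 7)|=2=|(4 10)(6 7)|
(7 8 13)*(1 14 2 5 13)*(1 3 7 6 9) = [0, 14, 5, 7, 4, 13, 9, 8, 3, 1, 10, 11, 12, 6, 2] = (1 14 2 5 13 6 9)(3 7 8)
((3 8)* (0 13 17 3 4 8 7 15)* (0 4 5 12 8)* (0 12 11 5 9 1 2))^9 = ((0 13 17 3 7 15 4 12 8 9 1 2)(5 11))^9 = (0 9 4 3)(1 12 7 13)(2 8 15 17)(5 11)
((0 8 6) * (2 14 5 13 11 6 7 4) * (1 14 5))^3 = ((0 8 7 4 2 5 13 11 6)(1 14))^3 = (0 4 13)(1 14)(2 11 8)(5 6 7)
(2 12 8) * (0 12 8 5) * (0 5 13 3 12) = (2 8)(3 12 13) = [0, 1, 8, 12, 4, 5, 6, 7, 2, 9, 10, 11, 13, 3]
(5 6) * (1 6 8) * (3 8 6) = (1 3 8)(5 6) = [0, 3, 2, 8, 4, 6, 5, 7, 1]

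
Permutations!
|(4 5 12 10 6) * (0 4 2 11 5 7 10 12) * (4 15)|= |(0 15 4 7 10 6 2 11 5)|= 9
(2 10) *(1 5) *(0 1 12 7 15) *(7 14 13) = (0 1 5 12 14 13 7 15)(2 10) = [1, 5, 10, 3, 4, 12, 6, 15, 8, 9, 2, 11, 14, 7, 13, 0]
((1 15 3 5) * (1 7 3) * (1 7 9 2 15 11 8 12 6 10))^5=((1 11 8 12 6 10)(2 15 7 3 5 9))^5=(1 10 6 12 8 11)(2 9 5 3 7 15)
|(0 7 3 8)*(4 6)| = |(0 7 3 8)(4 6)| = 4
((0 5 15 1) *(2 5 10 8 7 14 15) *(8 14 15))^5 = (0 15 8 10 1 7 14)(2 5)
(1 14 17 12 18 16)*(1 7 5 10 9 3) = (1 14 17 12 18 16 7 5 10 9 3) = [0, 14, 2, 1, 4, 10, 6, 5, 8, 3, 9, 11, 18, 13, 17, 15, 7, 12, 16]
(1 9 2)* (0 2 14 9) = (0 2 1)(9 14) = [2, 0, 1, 3, 4, 5, 6, 7, 8, 14, 10, 11, 12, 13, 9]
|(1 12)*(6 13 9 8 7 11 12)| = 8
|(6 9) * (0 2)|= |(0 2)(6 9)|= 2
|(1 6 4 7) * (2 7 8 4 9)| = |(1 6 9 2 7)(4 8)| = 10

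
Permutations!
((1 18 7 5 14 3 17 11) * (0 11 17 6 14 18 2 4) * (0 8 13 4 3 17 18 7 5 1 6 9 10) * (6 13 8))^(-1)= (0 10 9 3 2 1 7 5 18 17 14 6 4 13 11)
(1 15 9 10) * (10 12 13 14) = (1 15 9 12 13 14 10) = [0, 15, 2, 3, 4, 5, 6, 7, 8, 12, 1, 11, 13, 14, 10, 9]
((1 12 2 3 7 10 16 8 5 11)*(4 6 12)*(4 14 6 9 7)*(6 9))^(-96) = (1 7 8)(2 12 6 4 3)(5 14 10)(9 16 11) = ((1 14 9 7 10 16 8 5 11)(2 3 4 6 12))^(-96)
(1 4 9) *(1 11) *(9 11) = (1 4 11) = [0, 4, 2, 3, 11, 5, 6, 7, 8, 9, 10, 1]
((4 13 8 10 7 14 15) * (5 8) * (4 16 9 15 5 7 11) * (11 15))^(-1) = (4 11 9 16 15 10 8 5 14 7 13)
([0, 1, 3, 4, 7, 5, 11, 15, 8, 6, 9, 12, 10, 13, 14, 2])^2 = (2 4 15 3 7)(6 12 9 11 10)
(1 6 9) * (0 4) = (0 4)(1 6 9) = [4, 6, 2, 3, 0, 5, 9, 7, 8, 1]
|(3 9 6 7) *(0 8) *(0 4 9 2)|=8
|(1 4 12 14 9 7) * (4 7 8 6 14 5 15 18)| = |(1 7)(4 12 5 15 18)(6 14 9 8)| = 20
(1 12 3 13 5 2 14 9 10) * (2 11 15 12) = [0, 2, 14, 13, 4, 11, 6, 7, 8, 10, 1, 15, 3, 5, 9, 12] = (1 2 14 9 10)(3 13 5 11 15 12)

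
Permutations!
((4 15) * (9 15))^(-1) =((4 9 15))^(-1) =(4 15 9)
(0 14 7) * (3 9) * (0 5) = [14, 1, 2, 9, 4, 0, 6, 5, 8, 3, 10, 11, 12, 13, 7] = (0 14 7 5)(3 9)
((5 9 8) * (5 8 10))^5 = ((5 9 10))^5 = (5 10 9)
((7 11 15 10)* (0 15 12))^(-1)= (0 12 11 7 10 15)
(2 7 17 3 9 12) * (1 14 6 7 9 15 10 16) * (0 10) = (0 10 16 1 14 6 7 17 3 15)(2 9 12) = [10, 14, 9, 15, 4, 5, 7, 17, 8, 12, 16, 11, 2, 13, 6, 0, 1, 3]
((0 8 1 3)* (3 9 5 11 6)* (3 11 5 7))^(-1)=((0 8 1 9 7 3)(6 11))^(-1)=(0 3 7 9 1 8)(6 11)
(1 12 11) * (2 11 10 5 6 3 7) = (1 12 10 5 6 3 7 2 11) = [0, 12, 11, 7, 4, 6, 3, 2, 8, 9, 5, 1, 10]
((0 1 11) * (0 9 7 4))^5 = (0 4 7 9 11 1)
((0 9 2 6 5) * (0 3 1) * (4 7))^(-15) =(0 1 3 5 6 2 9)(4 7)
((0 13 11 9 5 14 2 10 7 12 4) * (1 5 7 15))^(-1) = (0 4 12 7 9 11 13)(1 15 10 2 14 5)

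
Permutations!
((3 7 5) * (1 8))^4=((1 8)(3 7 5))^4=(8)(3 7 5)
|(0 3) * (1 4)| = 2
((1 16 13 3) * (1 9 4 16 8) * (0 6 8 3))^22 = (0 3 13 1 16 8 4 6 9)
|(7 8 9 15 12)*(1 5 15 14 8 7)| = 12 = |(1 5 15 12)(8 9 14)|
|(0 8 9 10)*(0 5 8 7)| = 4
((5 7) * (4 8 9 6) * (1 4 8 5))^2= ((1 4 5 7)(6 8 9))^2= (1 5)(4 7)(6 9 8)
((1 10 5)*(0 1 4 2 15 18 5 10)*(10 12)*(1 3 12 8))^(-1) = ((0 3 12 10 8 1)(2 15 18 5 4))^(-1) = (0 1 8 10 12 3)(2 4 5 18 15)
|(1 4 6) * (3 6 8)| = 5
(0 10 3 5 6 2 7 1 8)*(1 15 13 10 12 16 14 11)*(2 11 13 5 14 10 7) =(0 12 16 10 3 14 13 7 15 5 6 11 1 8) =[12, 8, 2, 14, 4, 6, 11, 15, 0, 9, 3, 1, 16, 7, 13, 5, 10]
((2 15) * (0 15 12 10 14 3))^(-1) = (0 3 14 10 12 2 15)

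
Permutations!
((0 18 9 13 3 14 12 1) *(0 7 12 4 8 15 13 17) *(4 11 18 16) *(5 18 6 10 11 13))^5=((0 16 4 8 15 5 18 9 17)(1 7 12)(3 14 13)(6 10 11))^5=(0 5 16 18 4 9 8 17 15)(1 12 7)(3 13 14)(6 11 10)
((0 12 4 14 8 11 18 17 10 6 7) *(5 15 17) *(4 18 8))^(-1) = ((0 12 18 5 15 17 10 6 7)(4 14)(8 11))^(-1) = (0 7 6 10 17 15 5 18 12)(4 14)(8 11)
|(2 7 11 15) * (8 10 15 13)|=7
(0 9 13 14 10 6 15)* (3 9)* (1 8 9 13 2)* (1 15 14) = [3, 8, 15, 13, 4, 5, 14, 7, 9, 2, 6, 11, 12, 1, 10, 0] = (0 3 13 1 8 9 2 15)(6 14 10)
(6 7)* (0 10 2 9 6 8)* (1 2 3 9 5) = [10, 2, 5, 9, 4, 1, 7, 8, 0, 6, 3] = (0 10 3 9 6 7 8)(1 2 5)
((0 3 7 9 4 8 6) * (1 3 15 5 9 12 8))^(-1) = (0 6 8 12 7 3 1 4 9 5 15)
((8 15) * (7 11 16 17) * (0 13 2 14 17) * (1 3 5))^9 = (0 13 2 14 17 7 11 16)(8 15)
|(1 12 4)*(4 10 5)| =|(1 12 10 5 4)| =5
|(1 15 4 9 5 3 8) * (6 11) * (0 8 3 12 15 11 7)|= |(0 8 1 11 6 7)(4 9 5 12 15)|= 30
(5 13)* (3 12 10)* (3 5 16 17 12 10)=(3 10 5 13 16 17 12)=[0, 1, 2, 10, 4, 13, 6, 7, 8, 9, 5, 11, 3, 16, 14, 15, 17, 12]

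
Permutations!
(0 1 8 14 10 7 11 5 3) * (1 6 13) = [6, 8, 2, 0, 4, 3, 13, 11, 14, 9, 7, 5, 12, 1, 10] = (0 6 13 1 8 14 10 7 11 5 3)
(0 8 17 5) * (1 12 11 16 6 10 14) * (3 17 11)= (0 8 11 16 6 10 14 1 12 3 17 5)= [8, 12, 2, 17, 4, 0, 10, 7, 11, 9, 14, 16, 3, 13, 1, 15, 6, 5]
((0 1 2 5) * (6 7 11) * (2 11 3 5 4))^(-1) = (0 5 3 7 6 11 1)(2 4)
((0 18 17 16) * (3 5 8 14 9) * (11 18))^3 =((0 11 18 17 16)(3 5 8 14 9))^3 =(0 17 11 16 18)(3 14 5 9 8)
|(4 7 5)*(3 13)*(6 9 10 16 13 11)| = 21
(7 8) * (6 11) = [0, 1, 2, 3, 4, 5, 11, 8, 7, 9, 10, 6] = (6 11)(7 8)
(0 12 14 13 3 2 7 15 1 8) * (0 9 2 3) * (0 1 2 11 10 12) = (1 8 9 11 10 12 14 13)(2 7 15) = [0, 8, 7, 3, 4, 5, 6, 15, 9, 11, 12, 10, 14, 1, 13, 2]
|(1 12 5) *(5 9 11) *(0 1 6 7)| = |(0 1 12 9 11 5 6 7)| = 8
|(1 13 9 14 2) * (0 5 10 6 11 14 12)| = 11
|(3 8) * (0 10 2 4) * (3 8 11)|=|(0 10 2 4)(3 11)|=4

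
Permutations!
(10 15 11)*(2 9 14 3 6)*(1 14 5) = (1 14 3 6 2 9 5)(10 15 11) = [0, 14, 9, 6, 4, 1, 2, 7, 8, 5, 15, 10, 12, 13, 3, 11]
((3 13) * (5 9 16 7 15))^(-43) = (3 13)(5 16 15 9 7)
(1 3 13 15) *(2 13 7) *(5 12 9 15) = (1 3 7 2 13 5 12 9 15) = [0, 3, 13, 7, 4, 12, 6, 2, 8, 15, 10, 11, 9, 5, 14, 1]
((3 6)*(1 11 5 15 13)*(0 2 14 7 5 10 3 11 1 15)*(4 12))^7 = ((0 2 14 7 5)(3 6 11 10)(4 12)(13 15))^7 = (0 14 5 2 7)(3 10 11 6)(4 12)(13 15)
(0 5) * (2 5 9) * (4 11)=(0 9 2 5)(4 11)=[9, 1, 5, 3, 11, 0, 6, 7, 8, 2, 10, 4]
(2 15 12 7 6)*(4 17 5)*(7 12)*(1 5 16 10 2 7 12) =[0, 5, 15, 3, 17, 4, 7, 6, 8, 9, 2, 11, 1, 13, 14, 12, 10, 16] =(1 5 4 17 16 10 2 15 12)(6 7)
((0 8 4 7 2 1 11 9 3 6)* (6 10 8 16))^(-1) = (0 6 16)(1 2 7 4 8 10 3 9 11)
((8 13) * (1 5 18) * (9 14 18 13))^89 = (1 14 8 5 18 9 13) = ((1 5 13 8 9 14 18))^89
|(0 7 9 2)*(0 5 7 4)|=4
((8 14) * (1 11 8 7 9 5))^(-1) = (1 5 9 7 14 8 11)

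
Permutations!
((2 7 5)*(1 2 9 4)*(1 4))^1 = ((1 2 7 5 9))^1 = (1 2 7 5 9)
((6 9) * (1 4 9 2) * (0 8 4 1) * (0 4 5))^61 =((0 8 5)(2 4 9 6))^61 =(0 8 5)(2 4 9 6)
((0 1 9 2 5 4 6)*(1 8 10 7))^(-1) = ((0 8 10 7 1 9 2 5 4 6))^(-1) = (0 6 4 5 2 9 1 7 10 8)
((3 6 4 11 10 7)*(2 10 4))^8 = ((2 10 7 3 6)(4 11))^8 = (11)(2 3 10 6 7)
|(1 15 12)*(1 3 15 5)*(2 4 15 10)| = 6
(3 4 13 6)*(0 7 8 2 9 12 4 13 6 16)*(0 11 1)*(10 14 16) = (0 7 8 2 9 12 4 6 3 13 10 14 16 11 1) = [7, 0, 9, 13, 6, 5, 3, 8, 2, 12, 14, 1, 4, 10, 16, 15, 11]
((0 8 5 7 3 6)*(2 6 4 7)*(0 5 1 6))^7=((0 8 1 6 5 2)(3 4 7))^7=(0 8 1 6 5 2)(3 4 7)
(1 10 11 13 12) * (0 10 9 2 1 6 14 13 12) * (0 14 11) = (0 10)(1 9 2)(6 11 12)(13 14) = [10, 9, 1, 3, 4, 5, 11, 7, 8, 2, 0, 12, 6, 14, 13]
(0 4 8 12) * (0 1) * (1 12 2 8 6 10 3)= (12)(0 4 6 10 3 1)(2 8)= [4, 0, 8, 1, 6, 5, 10, 7, 2, 9, 3, 11, 12]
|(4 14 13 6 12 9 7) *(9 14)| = 12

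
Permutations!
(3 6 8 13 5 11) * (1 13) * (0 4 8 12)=(0 4 8 1 13 5 11 3 6 12)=[4, 13, 2, 6, 8, 11, 12, 7, 1, 9, 10, 3, 0, 5]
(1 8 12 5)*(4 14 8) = (1 4 14 8 12 5) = [0, 4, 2, 3, 14, 1, 6, 7, 12, 9, 10, 11, 5, 13, 8]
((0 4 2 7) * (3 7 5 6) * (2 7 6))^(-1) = ((0 4 7)(2 5)(3 6))^(-1) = (0 7 4)(2 5)(3 6)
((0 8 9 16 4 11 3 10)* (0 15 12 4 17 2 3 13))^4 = (0 17 15 13 16 10 11 9 3 4 8 2 12)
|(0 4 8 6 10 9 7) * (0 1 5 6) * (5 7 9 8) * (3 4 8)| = 10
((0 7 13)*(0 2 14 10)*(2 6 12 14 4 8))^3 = (0 6 10 13 14 7 12)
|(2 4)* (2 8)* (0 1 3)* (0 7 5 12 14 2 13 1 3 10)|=12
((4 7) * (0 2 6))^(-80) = (7)(0 2 6)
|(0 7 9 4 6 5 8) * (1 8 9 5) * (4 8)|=15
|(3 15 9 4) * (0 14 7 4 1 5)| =9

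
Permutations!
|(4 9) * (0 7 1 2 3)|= |(0 7 1 2 3)(4 9)|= 10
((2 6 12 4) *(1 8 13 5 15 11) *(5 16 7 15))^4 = (1 7 8 15 13 11 16)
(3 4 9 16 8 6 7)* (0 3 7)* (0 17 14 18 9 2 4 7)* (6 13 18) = (0 3 7)(2 4)(6 17 14)(8 13 18 9 16) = [3, 1, 4, 7, 2, 5, 17, 0, 13, 16, 10, 11, 12, 18, 6, 15, 8, 14, 9]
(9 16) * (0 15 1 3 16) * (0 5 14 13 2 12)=(0 15 1 3 16 9 5 14 13 2 12)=[15, 3, 12, 16, 4, 14, 6, 7, 8, 5, 10, 11, 0, 2, 13, 1, 9]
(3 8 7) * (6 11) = (3 8 7)(6 11) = [0, 1, 2, 8, 4, 5, 11, 3, 7, 9, 10, 6]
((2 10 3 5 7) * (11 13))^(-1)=((2 10 3 5 7)(11 13))^(-1)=(2 7 5 3 10)(11 13)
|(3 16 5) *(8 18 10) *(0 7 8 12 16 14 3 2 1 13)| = 22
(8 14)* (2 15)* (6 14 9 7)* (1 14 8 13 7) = (1 14 13 7 6 8 9)(2 15) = [0, 14, 15, 3, 4, 5, 8, 6, 9, 1, 10, 11, 12, 7, 13, 2]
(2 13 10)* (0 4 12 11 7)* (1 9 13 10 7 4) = [1, 9, 10, 3, 12, 5, 6, 0, 8, 13, 2, 4, 11, 7] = (0 1 9 13 7)(2 10)(4 12 11)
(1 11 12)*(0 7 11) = [7, 0, 2, 3, 4, 5, 6, 11, 8, 9, 10, 12, 1] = (0 7 11 12 1)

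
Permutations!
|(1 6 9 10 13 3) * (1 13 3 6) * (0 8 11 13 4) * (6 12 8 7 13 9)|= 10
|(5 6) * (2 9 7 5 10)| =6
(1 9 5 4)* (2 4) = (1 9 5 2 4) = [0, 9, 4, 3, 1, 2, 6, 7, 8, 5]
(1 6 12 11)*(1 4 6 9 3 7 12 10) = (1 9 3 7 12 11 4 6 10) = [0, 9, 2, 7, 6, 5, 10, 12, 8, 3, 1, 4, 11]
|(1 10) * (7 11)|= |(1 10)(7 11)|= 2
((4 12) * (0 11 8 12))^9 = ((0 11 8 12 4))^9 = (0 4 12 8 11)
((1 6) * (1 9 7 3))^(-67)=(1 7 6 3 9)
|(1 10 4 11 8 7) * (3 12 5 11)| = 9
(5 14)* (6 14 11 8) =[0, 1, 2, 3, 4, 11, 14, 7, 6, 9, 10, 8, 12, 13, 5] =(5 11 8 6 14)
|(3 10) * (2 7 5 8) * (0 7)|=10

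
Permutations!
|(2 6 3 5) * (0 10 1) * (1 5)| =|(0 10 5 2 6 3 1)| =7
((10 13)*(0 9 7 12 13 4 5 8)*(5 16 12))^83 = (0 5 9 8 7)(4 13 16 10 12)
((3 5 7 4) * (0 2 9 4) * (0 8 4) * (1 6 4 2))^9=(0 9 2 8 7 5 3 4 6 1)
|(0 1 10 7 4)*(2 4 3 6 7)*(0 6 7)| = |(0 1 10 2 4 6)(3 7)| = 6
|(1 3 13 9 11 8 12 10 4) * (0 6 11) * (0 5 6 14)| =22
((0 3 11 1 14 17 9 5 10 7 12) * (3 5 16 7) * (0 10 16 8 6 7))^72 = ((0 5 16)(1 14 17 9 8 6 7 12 10 3 11))^72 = (1 7 14 12 17 10 9 3 8 11 6)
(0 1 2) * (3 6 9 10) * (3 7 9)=(0 1 2)(3 6)(7 9 10)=[1, 2, 0, 6, 4, 5, 3, 9, 8, 10, 7]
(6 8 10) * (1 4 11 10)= (1 4 11 10 6 8)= [0, 4, 2, 3, 11, 5, 8, 7, 1, 9, 6, 10]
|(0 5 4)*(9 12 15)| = |(0 5 4)(9 12 15)| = 3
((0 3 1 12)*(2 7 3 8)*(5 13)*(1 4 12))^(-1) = ((0 8 2 7 3 4 12)(5 13))^(-1) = (0 12 4 3 7 2 8)(5 13)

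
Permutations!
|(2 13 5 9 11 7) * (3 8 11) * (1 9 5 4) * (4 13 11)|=|(13)(1 9 3 8 4)(2 11 7)|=15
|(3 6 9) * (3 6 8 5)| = |(3 8 5)(6 9)| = 6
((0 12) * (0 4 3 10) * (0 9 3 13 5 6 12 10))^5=((0 10 9 3)(4 13 5 6 12))^5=(13)(0 10 9 3)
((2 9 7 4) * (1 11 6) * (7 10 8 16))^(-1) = ((1 11 6)(2 9 10 8 16 7 4))^(-1) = (1 6 11)(2 4 7 16 8 10 9)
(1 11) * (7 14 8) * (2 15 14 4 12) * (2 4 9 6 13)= [0, 11, 15, 3, 12, 5, 13, 9, 7, 6, 10, 1, 4, 2, 8, 14]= (1 11)(2 15 14 8 7 9 6 13)(4 12)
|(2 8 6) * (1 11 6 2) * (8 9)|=3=|(1 11 6)(2 9 8)|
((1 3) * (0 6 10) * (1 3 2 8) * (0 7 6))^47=(1 8 2)(6 7 10)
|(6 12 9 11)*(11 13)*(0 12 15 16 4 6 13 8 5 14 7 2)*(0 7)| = 12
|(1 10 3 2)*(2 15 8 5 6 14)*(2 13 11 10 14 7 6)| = 10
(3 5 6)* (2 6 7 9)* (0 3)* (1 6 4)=(0 3 5 7 9 2 4 1 6)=[3, 6, 4, 5, 1, 7, 0, 9, 8, 2]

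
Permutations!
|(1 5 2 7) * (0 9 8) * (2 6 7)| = |(0 9 8)(1 5 6 7)| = 12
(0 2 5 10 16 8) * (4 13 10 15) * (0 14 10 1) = (0 2 5 15 4 13 1)(8 14 10 16) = [2, 0, 5, 3, 13, 15, 6, 7, 14, 9, 16, 11, 12, 1, 10, 4, 8]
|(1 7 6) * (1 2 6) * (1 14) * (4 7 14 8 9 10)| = 10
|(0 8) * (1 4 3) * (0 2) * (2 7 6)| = |(0 8 7 6 2)(1 4 3)| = 15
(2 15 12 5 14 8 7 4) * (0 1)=[1, 0, 15, 3, 2, 14, 6, 4, 7, 9, 10, 11, 5, 13, 8, 12]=(0 1)(2 15 12 5 14 8 7 4)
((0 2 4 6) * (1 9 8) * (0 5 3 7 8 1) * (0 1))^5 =((0 2 4 6 5 3 7 8 1 9))^5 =(0 3)(1 6)(2 7)(4 8)(5 9)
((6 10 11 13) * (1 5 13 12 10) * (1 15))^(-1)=(1 15 6 13 5)(10 12 11)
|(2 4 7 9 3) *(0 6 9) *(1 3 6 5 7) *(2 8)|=30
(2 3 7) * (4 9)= (2 3 7)(4 9)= [0, 1, 3, 7, 9, 5, 6, 2, 8, 4]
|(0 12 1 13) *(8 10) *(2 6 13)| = |(0 12 1 2 6 13)(8 10)| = 6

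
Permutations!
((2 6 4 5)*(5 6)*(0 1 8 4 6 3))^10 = (8)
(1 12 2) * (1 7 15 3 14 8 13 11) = (1 12 2 7 15 3 14 8 13 11) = [0, 12, 7, 14, 4, 5, 6, 15, 13, 9, 10, 1, 2, 11, 8, 3]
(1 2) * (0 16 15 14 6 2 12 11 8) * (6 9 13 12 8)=(0 16 15 14 9 13 12 11 6 2 1 8)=[16, 8, 1, 3, 4, 5, 2, 7, 0, 13, 10, 6, 11, 12, 9, 14, 15]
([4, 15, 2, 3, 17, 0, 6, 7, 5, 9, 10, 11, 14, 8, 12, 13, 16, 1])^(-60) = [15, 5, 2, 3, 13, 1, 6, 7, 17, 9, 10, 11, 12, 4, 14, 0, 16, 8]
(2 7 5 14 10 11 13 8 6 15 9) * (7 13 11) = (2 13 8 6 15 9)(5 14 10 7) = [0, 1, 13, 3, 4, 14, 15, 5, 6, 2, 7, 11, 12, 8, 10, 9]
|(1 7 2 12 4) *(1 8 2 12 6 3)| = 8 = |(1 7 12 4 8 2 6 3)|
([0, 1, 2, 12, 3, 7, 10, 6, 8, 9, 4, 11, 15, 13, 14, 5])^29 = [0, 1, 2, 6, 7, 3, 15, 12, 8, 9, 5, 11, 10, 13, 14, 4]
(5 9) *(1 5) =(1 5 9) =[0, 5, 2, 3, 4, 9, 6, 7, 8, 1]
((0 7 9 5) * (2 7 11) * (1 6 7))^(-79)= ((0 11 2 1 6 7 9 5))^(-79)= (0 11 2 1 6 7 9 5)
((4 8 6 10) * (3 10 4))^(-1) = (3 10)(4 6 8)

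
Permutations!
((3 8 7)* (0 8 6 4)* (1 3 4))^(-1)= (0 4 7 8)(1 6 3)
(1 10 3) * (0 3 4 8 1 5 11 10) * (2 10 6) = [3, 0, 10, 5, 8, 11, 2, 7, 1, 9, 4, 6] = (0 3 5 11 6 2 10 4 8 1)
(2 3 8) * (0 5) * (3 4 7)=(0 5)(2 4 7 3 8)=[5, 1, 4, 8, 7, 0, 6, 3, 2]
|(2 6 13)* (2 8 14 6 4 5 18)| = 4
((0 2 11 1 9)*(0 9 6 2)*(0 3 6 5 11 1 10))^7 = ((0 3 6 2 1 5 11 10))^7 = (0 10 11 5 1 2 6 3)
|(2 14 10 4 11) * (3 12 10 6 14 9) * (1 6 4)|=|(1 6 14 4 11 2 9 3 12 10)|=10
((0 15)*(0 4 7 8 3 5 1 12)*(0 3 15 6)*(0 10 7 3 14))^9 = (0 1 4 7)(3 8 6 12)(5 15 10 14)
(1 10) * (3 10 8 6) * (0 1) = [1, 8, 2, 10, 4, 5, 3, 7, 6, 9, 0] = (0 1 8 6 3 10)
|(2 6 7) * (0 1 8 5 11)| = 15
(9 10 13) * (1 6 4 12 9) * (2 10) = (1 6 4 12 9 2 10 13) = [0, 6, 10, 3, 12, 5, 4, 7, 8, 2, 13, 11, 9, 1]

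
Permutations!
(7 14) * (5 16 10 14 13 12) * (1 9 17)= (1 9 17)(5 16 10 14 7 13 12)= [0, 9, 2, 3, 4, 16, 6, 13, 8, 17, 14, 11, 5, 12, 7, 15, 10, 1]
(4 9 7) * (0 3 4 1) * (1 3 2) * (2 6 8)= [6, 0, 1, 4, 9, 5, 8, 3, 2, 7]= (0 6 8 2 1)(3 4 9 7)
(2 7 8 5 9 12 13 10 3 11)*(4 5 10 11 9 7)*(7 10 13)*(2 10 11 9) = (2 4 5 11 10 3)(7 8 13 9 12) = [0, 1, 4, 2, 5, 11, 6, 8, 13, 12, 3, 10, 7, 9]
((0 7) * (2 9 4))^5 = (0 7)(2 4 9)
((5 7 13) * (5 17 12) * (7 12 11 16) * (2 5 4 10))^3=(2 4 5 10 12)(7 11 13 16 17)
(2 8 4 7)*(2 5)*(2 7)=[0, 1, 8, 3, 2, 7, 6, 5, 4]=(2 8 4)(5 7)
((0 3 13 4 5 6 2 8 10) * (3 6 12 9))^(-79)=(0 6 2 8 10)(3 9 12 5 4 13)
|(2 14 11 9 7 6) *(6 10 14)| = 10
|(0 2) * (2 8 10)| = 4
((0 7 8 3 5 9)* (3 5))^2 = (0 8 9 7 5)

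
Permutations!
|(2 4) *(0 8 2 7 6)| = 6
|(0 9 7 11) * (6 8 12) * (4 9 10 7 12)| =|(0 10 7 11)(4 9 12 6 8)| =20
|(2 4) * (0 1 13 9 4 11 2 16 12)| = 14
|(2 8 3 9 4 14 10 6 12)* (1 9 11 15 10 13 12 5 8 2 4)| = |(1 9)(3 11 15 10 6 5 8)(4 14 13 12)| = 28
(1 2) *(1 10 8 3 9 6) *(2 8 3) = (1 8 2 10 3 9 6) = [0, 8, 10, 9, 4, 5, 1, 7, 2, 6, 3]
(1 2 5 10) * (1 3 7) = (1 2 5 10 3 7) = [0, 2, 5, 7, 4, 10, 6, 1, 8, 9, 3]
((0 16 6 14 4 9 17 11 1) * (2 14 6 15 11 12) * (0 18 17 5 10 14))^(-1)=(0 2 12 17 18 1 11 15 16)(4 14 10 5 9)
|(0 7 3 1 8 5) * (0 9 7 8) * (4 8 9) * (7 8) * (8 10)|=9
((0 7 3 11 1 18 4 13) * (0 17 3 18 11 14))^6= ((0 7 18 4 13 17 3 14)(1 11))^6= (0 3 13 18)(4 7 14 17)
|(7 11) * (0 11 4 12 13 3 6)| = |(0 11 7 4 12 13 3 6)| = 8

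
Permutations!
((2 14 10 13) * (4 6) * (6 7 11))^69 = (2 14 10 13)(4 7 11 6)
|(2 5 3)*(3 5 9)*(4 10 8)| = 3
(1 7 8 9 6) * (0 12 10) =[12, 7, 2, 3, 4, 5, 1, 8, 9, 6, 0, 11, 10] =(0 12 10)(1 7 8 9 6)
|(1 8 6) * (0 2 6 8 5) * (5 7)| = |(8)(0 2 6 1 7 5)| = 6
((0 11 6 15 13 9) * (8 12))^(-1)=(0 9 13 15 6 11)(8 12)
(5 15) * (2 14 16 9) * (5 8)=[0, 1, 14, 3, 4, 15, 6, 7, 5, 2, 10, 11, 12, 13, 16, 8, 9]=(2 14 16 9)(5 15 8)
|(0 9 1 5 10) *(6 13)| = |(0 9 1 5 10)(6 13)| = 10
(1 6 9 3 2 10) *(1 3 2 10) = (1 6 9 2)(3 10) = [0, 6, 1, 10, 4, 5, 9, 7, 8, 2, 3]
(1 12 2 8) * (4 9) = (1 12 2 8)(4 9) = [0, 12, 8, 3, 9, 5, 6, 7, 1, 4, 10, 11, 2]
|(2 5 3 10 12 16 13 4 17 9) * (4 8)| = 11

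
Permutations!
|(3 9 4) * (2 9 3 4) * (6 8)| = 2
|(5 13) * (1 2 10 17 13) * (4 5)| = |(1 2 10 17 13 4 5)| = 7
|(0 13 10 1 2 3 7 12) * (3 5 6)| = 10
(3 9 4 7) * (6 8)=(3 9 4 7)(6 8)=[0, 1, 2, 9, 7, 5, 8, 3, 6, 4]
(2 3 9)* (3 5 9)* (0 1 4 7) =(0 1 4 7)(2 5 9) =[1, 4, 5, 3, 7, 9, 6, 0, 8, 2]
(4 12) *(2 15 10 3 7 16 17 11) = (2 15 10 3 7 16 17 11)(4 12) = [0, 1, 15, 7, 12, 5, 6, 16, 8, 9, 3, 2, 4, 13, 14, 10, 17, 11]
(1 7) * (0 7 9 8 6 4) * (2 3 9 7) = [2, 7, 3, 9, 0, 5, 4, 1, 6, 8] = (0 2 3 9 8 6 4)(1 7)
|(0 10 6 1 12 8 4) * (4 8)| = |(0 10 6 1 12 4)| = 6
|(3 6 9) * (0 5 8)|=|(0 5 8)(3 6 9)|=3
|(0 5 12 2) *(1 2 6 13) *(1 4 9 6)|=|(0 5 12 1 2)(4 9 6 13)|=20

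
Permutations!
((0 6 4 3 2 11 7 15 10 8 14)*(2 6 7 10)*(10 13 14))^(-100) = ((0 7 15 2 11 13 14)(3 6 4)(8 10))^(-100) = (0 13 2 7 14 11 15)(3 4 6)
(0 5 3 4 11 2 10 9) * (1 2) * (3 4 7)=(0 5 4 11 1 2 10 9)(3 7)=[5, 2, 10, 7, 11, 4, 6, 3, 8, 0, 9, 1]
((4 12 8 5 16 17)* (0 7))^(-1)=(0 7)(4 17 16 5 8 12)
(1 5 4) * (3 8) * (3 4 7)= (1 5 7 3 8 4)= [0, 5, 2, 8, 1, 7, 6, 3, 4]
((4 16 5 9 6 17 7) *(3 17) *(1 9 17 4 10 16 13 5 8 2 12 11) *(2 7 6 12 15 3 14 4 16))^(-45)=(1 11 12 9)(2 8 15 7 3 10 16)(4 17)(5 14)(6 13)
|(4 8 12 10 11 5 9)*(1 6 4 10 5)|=|(1 6 4 8 12 5 9 10 11)|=9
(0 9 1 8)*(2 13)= (0 9 1 8)(2 13)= [9, 8, 13, 3, 4, 5, 6, 7, 0, 1, 10, 11, 12, 2]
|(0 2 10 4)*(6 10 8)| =|(0 2 8 6 10 4)| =6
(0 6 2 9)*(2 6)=(0 2 9)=[2, 1, 9, 3, 4, 5, 6, 7, 8, 0]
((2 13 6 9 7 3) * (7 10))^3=(2 9 3 6 7 13 10)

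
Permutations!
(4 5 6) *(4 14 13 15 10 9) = (4 5 6 14 13 15 10 9) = [0, 1, 2, 3, 5, 6, 14, 7, 8, 4, 9, 11, 12, 15, 13, 10]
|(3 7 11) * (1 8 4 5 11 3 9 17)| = |(1 8 4 5 11 9 17)(3 7)| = 14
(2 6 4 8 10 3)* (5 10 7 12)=[0, 1, 6, 2, 8, 10, 4, 12, 7, 9, 3, 11, 5]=(2 6 4 8 7 12 5 10 3)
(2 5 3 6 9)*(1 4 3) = (1 4 3 6 9 2 5) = [0, 4, 5, 6, 3, 1, 9, 7, 8, 2]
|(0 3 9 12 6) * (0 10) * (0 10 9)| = |(0 3)(6 9 12)| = 6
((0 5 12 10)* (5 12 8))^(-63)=(12)(5 8)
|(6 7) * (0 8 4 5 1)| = 10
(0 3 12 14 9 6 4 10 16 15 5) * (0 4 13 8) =(0 3 12 14 9 6 13 8)(4 10 16 15 5) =[3, 1, 2, 12, 10, 4, 13, 7, 0, 6, 16, 11, 14, 8, 9, 5, 15]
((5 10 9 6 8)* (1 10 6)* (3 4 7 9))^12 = (10)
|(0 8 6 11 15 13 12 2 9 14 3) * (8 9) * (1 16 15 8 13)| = 12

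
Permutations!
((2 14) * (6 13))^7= ((2 14)(6 13))^7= (2 14)(6 13)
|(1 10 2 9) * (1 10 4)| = 6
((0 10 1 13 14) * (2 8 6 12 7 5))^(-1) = (0 14 13 1 10)(2 5 7 12 6 8)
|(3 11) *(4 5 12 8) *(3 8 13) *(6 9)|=14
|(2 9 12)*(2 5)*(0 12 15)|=6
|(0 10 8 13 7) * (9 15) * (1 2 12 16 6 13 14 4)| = 12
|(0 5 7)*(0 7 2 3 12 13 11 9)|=|(0 5 2 3 12 13 11 9)|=8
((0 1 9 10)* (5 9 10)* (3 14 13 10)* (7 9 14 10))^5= ((0 1 3 10)(5 14 13 7 9))^5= (14)(0 1 3 10)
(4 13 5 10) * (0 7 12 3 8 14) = (0 7 12 3 8 14)(4 13 5 10) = [7, 1, 2, 8, 13, 10, 6, 12, 14, 9, 4, 11, 3, 5, 0]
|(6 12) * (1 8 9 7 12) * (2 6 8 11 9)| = 8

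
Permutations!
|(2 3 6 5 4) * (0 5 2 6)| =6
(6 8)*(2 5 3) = (2 5 3)(6 8) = [0, 1, 5, 2, 4, 3, 8, 7, 6]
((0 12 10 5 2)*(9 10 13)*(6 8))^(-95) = ((0 12 13 9 10 5 2)(6 8))^(-95) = (0 9 2 13 5 12 10)(6 8)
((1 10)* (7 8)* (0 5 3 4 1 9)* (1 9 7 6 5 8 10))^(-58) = (10)(0 4 5 8 9 3 6) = ((0 8 6 5 3 4 9)(7 10))^(-58)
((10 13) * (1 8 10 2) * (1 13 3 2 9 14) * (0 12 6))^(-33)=((0 12 6)(1 8 10 3 2 13 9 14))^(-33)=(1 14 9 13 2 3 10 8)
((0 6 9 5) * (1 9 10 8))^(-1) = (0 5 9 1 8 10 6)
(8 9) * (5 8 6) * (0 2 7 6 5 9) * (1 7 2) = (0 1 7 6 9 5 8) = [1, 7, 2, 3, 4, 8, 9, 6, 0, 5]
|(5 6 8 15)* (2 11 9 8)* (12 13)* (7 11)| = 8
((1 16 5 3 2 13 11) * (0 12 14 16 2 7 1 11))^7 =(0 1 5 12 2 3 14 13 7 16)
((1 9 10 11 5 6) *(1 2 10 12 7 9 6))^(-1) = (1 5 11 10 2 6)(7 12 9)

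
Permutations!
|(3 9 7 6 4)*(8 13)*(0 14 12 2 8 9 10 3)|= 10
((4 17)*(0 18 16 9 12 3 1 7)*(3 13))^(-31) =(0 13 18 3 16 1 9 7 12)(4 17)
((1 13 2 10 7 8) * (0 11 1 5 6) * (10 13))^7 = (0 6 5 8 7 10 1 11)(2 13)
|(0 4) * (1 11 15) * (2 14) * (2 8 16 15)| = |(0 4)(1 11 2 14 8 16 15)| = 14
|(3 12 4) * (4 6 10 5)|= 6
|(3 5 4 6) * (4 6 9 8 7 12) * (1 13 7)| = |(1 13 7 12 4 9 8)(3 5 6)| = 21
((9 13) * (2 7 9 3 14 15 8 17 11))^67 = ((2 7 9 13 3 14 15 8 17 11))^67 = (2 8 3 7 17 14 9 11 15 13)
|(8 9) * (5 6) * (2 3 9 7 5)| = 7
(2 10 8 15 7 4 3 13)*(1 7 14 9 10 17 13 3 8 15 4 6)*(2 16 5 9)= [0, 7, 17, 3, 8, 9, 1, 6, 4, 10, 15, 11, 12, 16, 2, 14, 5, 13]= (1 7 6)(2 17 13 16 5 9 10 15 14)(4 8)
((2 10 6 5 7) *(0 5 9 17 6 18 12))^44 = (0 7 10 12 5 2 18)(6 17 9)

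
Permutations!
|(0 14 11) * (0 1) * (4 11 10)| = |(0 14 10 4 11 1)| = 6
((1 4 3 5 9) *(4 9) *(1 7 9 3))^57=(1 3 5 4)(7 9)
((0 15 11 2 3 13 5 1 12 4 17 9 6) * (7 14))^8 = (0 12 2 9 5 15 4 3 6 1 11 17 13) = ((0 15 11 2 3 13 5 1 12 4 17 9 6)(7 14))^8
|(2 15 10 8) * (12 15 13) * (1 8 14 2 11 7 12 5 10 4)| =35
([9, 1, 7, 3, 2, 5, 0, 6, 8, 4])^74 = [4, 1, 6, 3, 7, 5, 9, 0, 8, 2]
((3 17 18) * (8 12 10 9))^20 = ((3 17 18)(8 12 10 9))^20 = (3 18 17)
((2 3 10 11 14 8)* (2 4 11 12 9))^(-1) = (2 9 12 10 3)(4 8 14 11)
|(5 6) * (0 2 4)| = 6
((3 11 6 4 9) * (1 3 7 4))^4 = (11)(4 9 7)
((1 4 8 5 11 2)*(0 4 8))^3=((0 4)(1 8 5 11 2))^3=(0 4)(1 11 8 2 5)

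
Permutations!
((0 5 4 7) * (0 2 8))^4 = (0 2 4)(5 8 7)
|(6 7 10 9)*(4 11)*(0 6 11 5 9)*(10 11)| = 8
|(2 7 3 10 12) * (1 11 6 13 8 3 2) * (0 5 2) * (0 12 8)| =9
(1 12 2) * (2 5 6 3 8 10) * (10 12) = (1 10 2)(3 8 12 5 6) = [0, 10, 1, 8, 4, 6, 3, 7, 12, 9, 2, 11, 5]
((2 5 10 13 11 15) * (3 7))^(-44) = (2 11 10)(5 15 13)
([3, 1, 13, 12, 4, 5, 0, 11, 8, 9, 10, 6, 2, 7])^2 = (0 12 13 11)(2 7 6 3)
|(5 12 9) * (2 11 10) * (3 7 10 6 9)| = |(2 11 6 9 5 12 3 7 10)| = 9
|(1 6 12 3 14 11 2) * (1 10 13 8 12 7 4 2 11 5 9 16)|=14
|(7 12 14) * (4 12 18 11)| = |(4 12 14 7 18 11)| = 6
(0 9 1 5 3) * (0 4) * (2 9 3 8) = (0 3 4)(1 5 8 2 9) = [3, 5, 9, 4, 0, 8, 6, 7, 2, 1]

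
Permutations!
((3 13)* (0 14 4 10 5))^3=(0 10 14 5 4)(3 13)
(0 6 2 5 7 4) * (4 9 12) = (0 6 2 5 7 9 12 4) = [6, 1, 5, 3, 0, 7, 2, 9, 8, 12, 10, 11, 4]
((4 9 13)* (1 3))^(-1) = ((1 3)(4 9 13))^(-1) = (1 3)(4 13 9)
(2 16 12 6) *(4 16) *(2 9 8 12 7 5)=(2 4 16 7 5)(6 9 8 12)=[0, 1, 4, 3, 16, 2, 9, 5, 12, 8, 10, 11, 6, 13, 14, 15, 7]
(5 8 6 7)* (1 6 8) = (8)(1 6 7 5) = [0, 6, 2, 3, 4, 1, 7, 5, 8]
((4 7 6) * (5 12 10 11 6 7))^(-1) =((4 5 12 10 11 6))^(-1) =(4 6 11 10 12 5)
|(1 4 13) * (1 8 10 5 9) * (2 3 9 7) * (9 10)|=|(1 4 13 8 9)(2 3 10 5 7)|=5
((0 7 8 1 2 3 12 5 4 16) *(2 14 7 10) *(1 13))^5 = ((0 10 2 3 12 5 4 16)(1 14 7 8 13))^5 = (0 5 2 16 12 10 4 3)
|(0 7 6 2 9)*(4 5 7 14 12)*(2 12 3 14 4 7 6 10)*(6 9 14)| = |(0 4 5 9)(2 14 3 6 12 7 10)| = 28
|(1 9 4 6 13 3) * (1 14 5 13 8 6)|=12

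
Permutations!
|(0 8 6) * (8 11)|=4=|(0 11 8 6)|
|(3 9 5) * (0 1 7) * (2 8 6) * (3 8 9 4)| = |(0 1 7)(2 9 5 8 6)(3 4)| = 30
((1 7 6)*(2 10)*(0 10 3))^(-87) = ((0 10 2 3)(1 7 6))^(-87) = (0 10 2 3)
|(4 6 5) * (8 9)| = 6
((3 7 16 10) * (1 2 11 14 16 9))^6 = ((1 2 11 14 16 10 3 7 9))^6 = (1 3 14)(2 7 16)(9 10 11)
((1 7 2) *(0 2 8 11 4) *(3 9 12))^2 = (0 1 8 4 2 7 11)(3 12 9)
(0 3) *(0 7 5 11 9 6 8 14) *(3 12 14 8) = (0 12 14)(3 7 5 11 9 6) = [12, 1, 2, 7, 4, 11, 3, 5, 8, 6, 10, 9, 14, 13, 0]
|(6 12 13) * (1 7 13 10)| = |(1 7 13 6 12 10)| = 6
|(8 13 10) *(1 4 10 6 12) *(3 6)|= 8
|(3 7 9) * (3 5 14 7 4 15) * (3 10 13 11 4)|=20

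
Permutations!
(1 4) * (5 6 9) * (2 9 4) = (1 2 9 5 6 4) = [0, 2, 9, 3, 1, 6, 4, 7, 8, 5]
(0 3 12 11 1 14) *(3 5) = (0 5 3 12 11 1 14) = [5, 14, 2, 12, 4, 3, 6, 7, 8, 9, 10, 1, 11, 13, 0]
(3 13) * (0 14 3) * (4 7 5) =(0 14 3 13)(4 7 5) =[14, 1, 2, 13, 7, 4, 6, 5, 8, 9, 10, 11, 12, 0, 3]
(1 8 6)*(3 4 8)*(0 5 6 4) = (0 5 6 1 3)(4 8) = [5, 3, 2, 0, 8, 6, 1, 7, 4]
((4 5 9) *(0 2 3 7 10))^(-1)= ((0 2 3 7 10)(4 5 9))^(-1)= (0 10 7 3 2)(4 9 5)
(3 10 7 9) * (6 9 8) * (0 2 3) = (0 2 3 10 7 8 6 9) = [2, 1, 3, 10, 4, 5, 9, 8, 6, 0, 7]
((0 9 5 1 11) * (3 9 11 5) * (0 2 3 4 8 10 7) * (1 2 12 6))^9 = ((0 11 12 6 1 5 2 3 9 4 8 10 7))^9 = (0 4 5 11 8 2 12 10 3 6 7 9 1)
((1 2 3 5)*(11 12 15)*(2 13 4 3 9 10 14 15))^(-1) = (1 5 3 4 13)(2 12 11 15 14 10 9)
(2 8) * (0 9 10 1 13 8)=(0 9 10 1 13 8 2)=[9, 13, 0, 3, 4, 5, 6, 7, 2, 10, 1, 11, 12, 8]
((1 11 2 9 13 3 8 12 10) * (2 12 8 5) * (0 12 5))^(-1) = ((0 12 10 1 11 5 2 9 13 3))^(-1) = (0 3 13 9 2 5 11 1 10 12)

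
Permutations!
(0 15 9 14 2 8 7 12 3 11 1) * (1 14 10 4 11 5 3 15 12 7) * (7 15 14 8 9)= (0 12 14 2 9 10 4 11 8 1)(3 5)(7 15)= [12, 0, 9, 5, 11, 3, 6, 15, 1, 10, 4, 8, 14, 13, 2, 7]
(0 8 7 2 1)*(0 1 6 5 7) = [8, 1, 6, 3, 4, 7, 5, 2, 0] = (0 8)(2 6 5 7)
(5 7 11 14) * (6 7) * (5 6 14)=(5 14 6 7 11)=[0, 1, 2, 3, 4, 14, 7, 11, 8, 9, 10, 5, 12, 13, 6]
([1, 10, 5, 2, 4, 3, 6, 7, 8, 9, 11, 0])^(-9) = (0 11 10 1)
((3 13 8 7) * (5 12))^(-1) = ((3 13 8 7)(5 12))^(-1) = (3 7 8 13)(5 12)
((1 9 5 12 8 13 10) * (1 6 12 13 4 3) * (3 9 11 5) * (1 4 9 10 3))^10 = (1 9 8 12 6 10 4 3 13 5 11)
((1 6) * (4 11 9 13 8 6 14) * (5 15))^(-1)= ((1 14 4 11 9 13 8 6)(5 15))^(-1)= (1 6 8 13 9 11 4 14)(5 15)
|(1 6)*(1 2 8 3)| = 5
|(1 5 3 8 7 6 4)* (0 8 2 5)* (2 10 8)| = 10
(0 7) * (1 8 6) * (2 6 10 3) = (0 7)(1 8 10 3 2 6) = [7, 8, 6, 2, 4, 5, 1, 0, 10, 9, 3]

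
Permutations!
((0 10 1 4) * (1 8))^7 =(0 8 4 10 1)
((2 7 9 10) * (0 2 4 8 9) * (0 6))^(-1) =(0 6 7 2)(4 10 9 8)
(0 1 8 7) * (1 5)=(0 5 1 8 7)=[5, 8, 2, 3, 4, 1, 6, 0, 7]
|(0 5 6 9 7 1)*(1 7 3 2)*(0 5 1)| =7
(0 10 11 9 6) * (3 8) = (0 10 11 9 6)(3 8) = [10, 1, 2, 8, 4, 5, 0, 7, 3, 6, 11, 9]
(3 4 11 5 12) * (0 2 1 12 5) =[2, 12, 1, 4, 11, 5, 6, 7, 8, 9, 10, 0, 3] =(0 2 1 12 3 4 11)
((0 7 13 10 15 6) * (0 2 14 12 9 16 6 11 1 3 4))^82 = (0 7 13 10 15 11 1 3 4)(2 16 12)(6 9 14)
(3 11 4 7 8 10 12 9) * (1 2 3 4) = (1 2 3 11)(4 7 8 10 12 9) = [0, 2, 3, 11, 7, 5, 6, 8, 10, 4, 12, 1, 9]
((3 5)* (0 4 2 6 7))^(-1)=((0 4 2 6 7)(3 5))^(-1)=(0 7 6 2 4)(3 5)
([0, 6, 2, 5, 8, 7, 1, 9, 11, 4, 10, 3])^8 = (3 5 7 9 4 8 11)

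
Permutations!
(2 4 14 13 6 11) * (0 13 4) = [13, 1, 0, 3, 14, 5, 11, 7, 8, 9, 10, 2, 12, 6, 4] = (0 13 6 11 2)(4 14)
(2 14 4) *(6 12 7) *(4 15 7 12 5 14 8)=(2 8 4)(5 14 15 7 6)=[0, 1, 8, 3, 2, 14, 5, 6, 4, 9, 10, 11, 12, 13, 15, 7]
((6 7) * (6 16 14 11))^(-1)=(6 11 14 16 7)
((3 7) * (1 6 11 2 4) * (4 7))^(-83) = ((1 6 11 2 7 3 4))^(-83) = (1 6 11 2 7 3 4)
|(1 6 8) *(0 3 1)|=5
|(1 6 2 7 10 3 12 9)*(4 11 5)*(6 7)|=6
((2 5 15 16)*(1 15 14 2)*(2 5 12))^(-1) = ((1 15 16)(2 12)(5 14))^(-1) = (1 16 15)(2 12)(5 14)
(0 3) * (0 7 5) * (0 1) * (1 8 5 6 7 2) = (0 3 2 1)(5 8)(6 7) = [3, 0, 1, 2, 4, 8, 7, 6, 5]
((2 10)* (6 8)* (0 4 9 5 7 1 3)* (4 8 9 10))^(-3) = ((0 8 6 9 5 7 1 3)(2 4 10))^(-3) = (10)(0 7 6 3 5 8 1 9)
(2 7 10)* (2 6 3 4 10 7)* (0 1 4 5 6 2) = (0 1 4 10 2)(3 5 6) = [1, 4, 0, 5, 10, 6, 3, 7, 8, 9, 2]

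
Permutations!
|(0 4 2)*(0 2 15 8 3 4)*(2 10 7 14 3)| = 8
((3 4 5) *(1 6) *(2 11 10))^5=(1 6)(2 10 11)(3 5 4)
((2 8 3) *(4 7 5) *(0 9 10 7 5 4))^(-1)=((0 9 10 7 4 5)(2 8 3))^(-1)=(0 5 4 7 10 9)(2 3 8)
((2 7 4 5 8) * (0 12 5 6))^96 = (12)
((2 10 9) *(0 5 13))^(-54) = ((0 5 13)(2 10 9))^(-54) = (13)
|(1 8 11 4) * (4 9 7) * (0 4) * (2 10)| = |(0 4 1 8 11 9 7)(2 10)| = 14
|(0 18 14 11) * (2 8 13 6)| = 4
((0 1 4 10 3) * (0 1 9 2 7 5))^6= (0 9 2 7 5)(1 10)(3 4)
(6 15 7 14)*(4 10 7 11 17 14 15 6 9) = (4 10 7 15 11 17 14 9) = [0, 1, 2, 3, 10, 5, 6, 15, 8, 4, 7, 17, 12, 13, 9, 11, 16, 14]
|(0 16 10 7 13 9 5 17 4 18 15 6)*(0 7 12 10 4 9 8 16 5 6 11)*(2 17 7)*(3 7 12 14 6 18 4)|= 60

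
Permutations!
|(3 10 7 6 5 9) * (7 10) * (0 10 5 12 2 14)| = 10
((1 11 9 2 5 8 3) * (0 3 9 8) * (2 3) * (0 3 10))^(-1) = ((0 2 5 3 1 11 8 9 10))^(-1) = (0 10 9 8 11 1 3 5 2)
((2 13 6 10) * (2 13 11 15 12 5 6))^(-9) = ((2 11 15 12 5 6 10 13))^(-9) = (2 13 10 6 5 12 15 11)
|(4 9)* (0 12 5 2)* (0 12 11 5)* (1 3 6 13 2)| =18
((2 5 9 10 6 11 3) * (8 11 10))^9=(2 8)(3 9)(5 11)(6 10)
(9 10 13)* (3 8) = (3 8)(9 10 13) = [0, 1, 2, 8, 4, 5, 6, 7, 3, 10, 13, 11, 12, 9]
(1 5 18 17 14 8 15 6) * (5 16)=[0, 16, 2, 3, 4, 18, 1, 7, 15, 9, 10, 11, 12, 13, 8, 6, 5, 14, 17]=(1 16 5 18 17 14 8 15 6)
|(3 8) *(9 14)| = |(3 8)(9 14)| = 2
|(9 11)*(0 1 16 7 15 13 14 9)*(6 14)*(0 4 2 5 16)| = |(0 1)(2 5 16 7 15 13 6 14 9 11 4)| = 22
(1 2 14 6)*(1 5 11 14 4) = (1 2 4)(5 11 14 6) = [0, 2, 4, 3, 1, 11, 5, 7, 8, 9, 10, 14, 12, 13, 6]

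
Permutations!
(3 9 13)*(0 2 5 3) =(0 2 5 3 9 13) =[2, 1, 5, 9, 4, 3, 6, 7, 8, 13, 10, 11, 12, 0]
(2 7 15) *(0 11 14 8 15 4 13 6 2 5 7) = (0 11 14 8 15 5 7 4 13 6 2) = [11, 1, 0, 3, 13, 7, 2, 4, 15, 9, 10, 14, 12, 6, 8, 5]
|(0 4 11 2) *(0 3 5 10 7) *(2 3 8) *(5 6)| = 8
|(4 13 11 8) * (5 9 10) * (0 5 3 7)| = 12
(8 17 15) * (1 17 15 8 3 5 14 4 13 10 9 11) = [0, 17, 2, 5, 13, 14, 6, 7, 15, 11, 9, 1, 12, 10, 4, 3, 16, 8] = (1 17 8 15 3 5 14 4 13 10 9 11)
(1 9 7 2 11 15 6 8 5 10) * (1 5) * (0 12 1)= [12, 9, 11, 3, 4, 10, 8, 2, 0, 7, 5, 15, 1, 13, 14, 6]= (0 12 1 9 7 2 11 15 6 8)(5 10)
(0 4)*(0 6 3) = (0 4 6 3) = [4, 1, 2, 0, 6, 5, 3]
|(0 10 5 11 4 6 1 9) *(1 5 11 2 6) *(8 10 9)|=30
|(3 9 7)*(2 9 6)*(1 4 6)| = |(1 4 6 2 9 7 3)| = 7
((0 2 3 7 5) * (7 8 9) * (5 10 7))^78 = (10)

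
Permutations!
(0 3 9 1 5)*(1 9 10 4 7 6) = (0 3 10 4 7 6 1 5) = [3, 5, 2, 10, 7, 0, 1, 6, 8, 9, 4]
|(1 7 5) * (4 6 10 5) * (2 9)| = 6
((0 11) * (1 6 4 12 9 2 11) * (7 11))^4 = (0 12 11 4 7 6 2 1 9)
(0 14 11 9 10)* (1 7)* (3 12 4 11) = (0 14 3 12 4 11 9 10)(1 7) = [14, 7, 2, 12, 11, 5, 6, 1, 8, 10, 0, 9, 4, 13, 3]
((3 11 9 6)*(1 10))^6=(3 9)(6 11)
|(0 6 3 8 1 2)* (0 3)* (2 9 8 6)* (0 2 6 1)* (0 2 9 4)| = 8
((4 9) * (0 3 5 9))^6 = ((0 3 5 9 4))^6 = (0 3 5 9 4)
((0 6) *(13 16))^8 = ((0 6)(13 16))^8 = (16)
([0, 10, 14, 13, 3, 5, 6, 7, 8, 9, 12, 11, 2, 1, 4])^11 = [0, 2, 3, 10, 1, 5, 6, 7, 8, 9, 14, 11, 4, 12, 13]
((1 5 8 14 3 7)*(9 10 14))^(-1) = ((1 5 8 9 10 14 3 7))^(-1) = (1 7 3 14 10 9 8 5)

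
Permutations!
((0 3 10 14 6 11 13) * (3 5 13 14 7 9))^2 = (0 13 5)(3 7)(6 14 11)(9 10)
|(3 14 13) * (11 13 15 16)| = 6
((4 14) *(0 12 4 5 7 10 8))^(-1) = ((0 12 4 14 5 7 10 8))^(-1) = (0 8 10 7 5 14 4 12)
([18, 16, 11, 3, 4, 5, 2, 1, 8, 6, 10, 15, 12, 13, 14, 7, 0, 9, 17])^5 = (0 2 16 6 1 9 7 17 15 18 11)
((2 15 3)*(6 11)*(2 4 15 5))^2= (3 15 4)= ((2 5)(3 4 15)(6 11))^2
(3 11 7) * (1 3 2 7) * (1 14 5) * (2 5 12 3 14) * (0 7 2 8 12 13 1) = [7, 14, 2, 11, 4, 0, 6, 5, 12, 9, 10, 8, 3, 1, 13] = (0 7 5)(1 14 13)(3 11 8 12)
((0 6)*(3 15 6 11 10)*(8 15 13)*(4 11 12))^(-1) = (0 6 15 8 13 3 10 11 4 12) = ((0 12 4 11 10 3 13 8 15 6))^(-1)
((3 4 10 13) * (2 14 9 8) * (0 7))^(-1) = ((0 7)(2 14 9 8)(3 4 10 13))^(-1) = (0 7)(2 8 9 14)(3 13 10 4)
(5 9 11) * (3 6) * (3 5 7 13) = [0, 1, 2, 6, 4, 9, 5, 13, 8, 11, 10, 7, 12, 3] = (3 6 5 9 11 7 13)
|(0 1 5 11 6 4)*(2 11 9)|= |(0 1 5 9 2 11 6 4)|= 8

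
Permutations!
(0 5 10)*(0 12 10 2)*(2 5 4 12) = (0 4 12 10 2) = [4, 1, 0, 3, 12, 5, 6, 7, 8, 9, 2, 11, 10]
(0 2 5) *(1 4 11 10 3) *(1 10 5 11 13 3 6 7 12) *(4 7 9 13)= (0 2 11 5)(1 7 12)(3 10 6 9 13)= [2, 7, 11, 10, 4, 0, 9, 12, 8, 13, 6, 5, 1, 3]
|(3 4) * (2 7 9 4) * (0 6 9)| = |(0 6 9 4 3 2 7)| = 7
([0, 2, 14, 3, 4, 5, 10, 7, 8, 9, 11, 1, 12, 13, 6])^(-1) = (1 11 10 6 14 2)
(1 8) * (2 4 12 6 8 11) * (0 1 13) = (0 1 11 2 4 12 6 8 13) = [1, 11, 4, 3, 12, 5, 8, 7, 13, 9, 10, 2, 6, 0]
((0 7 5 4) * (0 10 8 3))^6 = ((0 7 5 4 10 8 3))^6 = (0 3 8 10 4 5 7)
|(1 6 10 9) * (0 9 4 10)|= 4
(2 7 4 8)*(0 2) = [2, 1, 7, 3, 8, 5, 6, 4, 0] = (0 2 7 4 8)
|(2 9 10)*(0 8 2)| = 5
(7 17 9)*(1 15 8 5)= (1 15 8 5)(7 17 9)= [0, 15, 2, 3, 4, 1, 6, 17, 5, 7, 10, 11, 12, 13, 14, 8, 16, 9]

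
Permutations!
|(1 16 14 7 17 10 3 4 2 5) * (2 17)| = 12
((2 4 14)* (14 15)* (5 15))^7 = (2 5 14 4 15)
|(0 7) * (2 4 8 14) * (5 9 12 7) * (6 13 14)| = 30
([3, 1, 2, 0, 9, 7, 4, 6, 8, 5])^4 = (4 6 7 5 9)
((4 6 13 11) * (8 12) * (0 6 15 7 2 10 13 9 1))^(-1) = (0 1 9 6)(2 7 15 4 11 13 10)(8 12) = ((0 6 9 1)(2 10 13 11 4 15 7)(8 12))^(-1)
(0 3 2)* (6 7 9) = (0 3 2)(6 7 9) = [3, 1, 0, 2, 4, 5, 7, 9, 8, 6]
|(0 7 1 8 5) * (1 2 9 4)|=8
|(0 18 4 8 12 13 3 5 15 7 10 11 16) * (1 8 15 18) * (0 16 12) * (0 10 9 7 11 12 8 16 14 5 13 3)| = 14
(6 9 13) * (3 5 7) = (3 5 7)(6 9 13) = [0, 1, 2, 5, 4, 7, 9, 3, 8, 13, 10, 11, 12, 6]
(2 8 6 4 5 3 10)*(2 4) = (2 8 6)(3 10 4 5) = [0, 1, 8, 10, 5, 3, 2, 7, 6, 9, 4]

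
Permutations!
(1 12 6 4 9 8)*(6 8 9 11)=[0, 12, 2, 3, 11, 5, 4, 7, 1, 9, 10, 6, 8]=(1 12 8)(4 11 6)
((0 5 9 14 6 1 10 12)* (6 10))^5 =((0 5 9 14 10 12)(1 6))^5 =(0 12 10 14 9 5)(1 6)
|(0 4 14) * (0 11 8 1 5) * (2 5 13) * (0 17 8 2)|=10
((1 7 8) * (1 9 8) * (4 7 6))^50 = (9)(1 4)(6 7)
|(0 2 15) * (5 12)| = |(0 2 15)(5 12)| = 6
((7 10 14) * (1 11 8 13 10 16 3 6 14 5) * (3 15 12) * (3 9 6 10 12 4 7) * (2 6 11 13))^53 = (1 8 10 9 14 13 2 5 11 3 12 6)(4 7 16 15)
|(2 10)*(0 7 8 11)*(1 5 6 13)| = |(0 7 8 11)(1 5 6 13)(2 10)| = 4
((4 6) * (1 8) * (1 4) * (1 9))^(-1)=(1 9 6 4 8)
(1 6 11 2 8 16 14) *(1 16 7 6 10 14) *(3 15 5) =(1 10 14 16)(2 8 7 6 11)(3 15 5) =[0, 10, 8, 15, 4, 3, 11, 6, 7, 9, 14, 2, 12, 13, 16, 5, 1]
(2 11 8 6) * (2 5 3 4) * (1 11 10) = (1 11 8 6 5 3 4 2 10) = [0, 11, 10, 4, 2, 3, 5, 7, 6, 9, 1, 8]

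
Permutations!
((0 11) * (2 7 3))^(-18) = ((0 11)(2 7 3))^(-18) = (11)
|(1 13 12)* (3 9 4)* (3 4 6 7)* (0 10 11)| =12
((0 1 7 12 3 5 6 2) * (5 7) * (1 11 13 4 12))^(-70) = (0 1 4 2 7 13 6 3 11 5 12)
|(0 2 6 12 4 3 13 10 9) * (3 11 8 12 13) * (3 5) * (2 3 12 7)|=13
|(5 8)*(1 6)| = 2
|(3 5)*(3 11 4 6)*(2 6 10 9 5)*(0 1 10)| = |(0 1 10 9 5 11 4)(2 6 3)| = 21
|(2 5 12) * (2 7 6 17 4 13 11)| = 9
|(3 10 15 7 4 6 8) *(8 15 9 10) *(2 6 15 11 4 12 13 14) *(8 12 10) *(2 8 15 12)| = |(2 6 11 4 12 13 14 8 3)(7 10 9 15)| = 36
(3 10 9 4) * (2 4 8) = (2 4 3 10 9 8) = [0, 1, 4, 10, 3, 5, 6, 7, 2, 8, 9]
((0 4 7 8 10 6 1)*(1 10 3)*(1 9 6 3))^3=((0 4 7 8 1)(3 9 6 10))^3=(0 8 4 1 7)(3 10 6 9)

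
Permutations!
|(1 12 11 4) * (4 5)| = 5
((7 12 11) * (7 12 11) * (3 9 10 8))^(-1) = ((3 9 10 8)(7 11 12))^(-1) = (3 8 10 9)(7 12 11)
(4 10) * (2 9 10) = (2 9 10 4) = [0, 1, 9, 3, 2, 5, 6, 7, 8, 10, 4]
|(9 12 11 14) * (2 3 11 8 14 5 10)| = 20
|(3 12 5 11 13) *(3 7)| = |(3 12 5 11 13 7)| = 6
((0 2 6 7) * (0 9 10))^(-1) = (0 10 9 7 6 2)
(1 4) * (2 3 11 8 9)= (1 4)(2 3 11 8 9)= [0, 4, 3, 11, 1, 5, 6, 7, 9, 2, 10, 8]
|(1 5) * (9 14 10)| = 6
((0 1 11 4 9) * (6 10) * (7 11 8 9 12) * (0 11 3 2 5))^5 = (0 4 5 11 2 9 3 8 7 1 12)(6 10)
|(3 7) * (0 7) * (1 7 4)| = |(0 4 1 7 3)| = 5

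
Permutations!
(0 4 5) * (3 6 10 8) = (0 4 5)(3 6 10 8) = [4, 1, 2, 6, 5, 0, 10, 7, 3, 9, 8]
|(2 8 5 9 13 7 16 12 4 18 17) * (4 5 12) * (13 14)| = 12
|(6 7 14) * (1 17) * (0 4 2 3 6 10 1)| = |(0 4 2 3 6 7 14 10 1 17)| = 10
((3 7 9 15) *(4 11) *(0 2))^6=((0 2)(3 7 9 15)(4 11))^6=(3 9)(7 15)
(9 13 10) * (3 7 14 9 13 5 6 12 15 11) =(3 7 14 9 5 6 12 15 11)(10 13) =[0, 1, 2, 7, 4, 6, 12, 14, 8, 5, 13, 3, 15, 10, 9, 11]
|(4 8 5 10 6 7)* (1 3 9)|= |(1 3 9)(4 8 5 10 6 7)|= 6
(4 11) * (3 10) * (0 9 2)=(0 9 2)(3 10)(4 11)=[9, 1, 0, 10, 11, 5, 6, 7, 8, 2, 3, 4]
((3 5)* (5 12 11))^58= ((3 12 11 5))^58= (3 11)(5 12)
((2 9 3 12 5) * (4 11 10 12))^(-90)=(2 12 11 3)(4 9 5 10)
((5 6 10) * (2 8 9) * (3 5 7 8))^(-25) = (2 9 8 7 10 6 5 3)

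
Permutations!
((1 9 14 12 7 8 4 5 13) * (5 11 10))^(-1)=((1 9 14 12 7 8 4 11 10 5 13))^(-1)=(1 13 5 10 11 4 8 7 12 14 9)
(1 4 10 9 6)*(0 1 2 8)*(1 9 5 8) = (0 9 6 2 1 4 10 5 8) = [9, 4, 1, 3, 10, 8, 2, 7, 0, 6, 5]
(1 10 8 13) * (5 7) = (1 10 8 13)(5 7) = [0, 10, 2, 3, 4, 7, 6, 5, 13, 9, 8, 11, 12, 1]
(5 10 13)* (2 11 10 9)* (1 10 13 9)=[0, 10, 11, 3, 4, 1, 6, 7, 8, 2, 9, 13, 12, 5]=(1 10 9 2 11 13 5)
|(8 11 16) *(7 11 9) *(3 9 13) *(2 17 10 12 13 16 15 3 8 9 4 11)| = |(2 17 10 12 13 8 16 9 7)(3 4 11 15)| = 36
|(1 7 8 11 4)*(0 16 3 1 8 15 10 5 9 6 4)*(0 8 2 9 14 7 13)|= 20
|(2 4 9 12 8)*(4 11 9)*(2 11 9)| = 5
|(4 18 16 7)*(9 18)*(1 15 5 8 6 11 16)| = 11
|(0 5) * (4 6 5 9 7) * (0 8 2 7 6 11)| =9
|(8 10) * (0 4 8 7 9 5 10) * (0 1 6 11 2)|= |(0 4 8 1 6 11 2)(5 10 7 9)|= 28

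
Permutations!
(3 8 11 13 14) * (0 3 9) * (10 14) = (0 3 8 11 13 10 14 9) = [3, 1, 2, 8, 4, 5, 6, 7, 11, 0, 14, 13, 12, 10, 9]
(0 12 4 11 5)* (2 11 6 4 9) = (0 12 9 2 11 5)(4 6) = [12, 1, 11, 3, 6, 0, 4, 7, 8, 2, 10, 5, 9]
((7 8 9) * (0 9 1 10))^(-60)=(10)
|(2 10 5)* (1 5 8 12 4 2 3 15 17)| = 5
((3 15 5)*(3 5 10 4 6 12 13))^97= (3 13 12 6 4 10 15)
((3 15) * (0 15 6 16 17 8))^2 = (0 3 16 8 15 6 17) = ((0 15 3 6 16 17 8))^2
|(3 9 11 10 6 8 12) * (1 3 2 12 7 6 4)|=6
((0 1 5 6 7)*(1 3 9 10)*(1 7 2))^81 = (0 3 9 10 7)(1 5 6 2)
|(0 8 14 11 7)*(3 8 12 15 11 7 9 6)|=10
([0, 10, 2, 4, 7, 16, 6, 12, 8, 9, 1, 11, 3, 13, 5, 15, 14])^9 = [0, 10, 2, 4, 7, 5, 6, 12, 8, 9, 1, 11, 3, 13, 14, 15, 16]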